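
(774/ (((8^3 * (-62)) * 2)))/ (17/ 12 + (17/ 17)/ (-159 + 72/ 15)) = -298377/ 34513664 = -0.01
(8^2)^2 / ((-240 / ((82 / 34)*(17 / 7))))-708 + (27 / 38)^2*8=-803.92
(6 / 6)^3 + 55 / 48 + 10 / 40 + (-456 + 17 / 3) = -7167 / 16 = -447.94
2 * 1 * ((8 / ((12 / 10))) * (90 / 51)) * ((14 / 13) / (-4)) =-1400 / 221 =-6.33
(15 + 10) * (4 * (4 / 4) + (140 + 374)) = 12950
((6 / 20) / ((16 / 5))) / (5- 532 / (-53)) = 159 / 25504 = 0.01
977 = 977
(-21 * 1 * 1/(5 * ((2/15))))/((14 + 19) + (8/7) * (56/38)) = -1197/1318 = -0.91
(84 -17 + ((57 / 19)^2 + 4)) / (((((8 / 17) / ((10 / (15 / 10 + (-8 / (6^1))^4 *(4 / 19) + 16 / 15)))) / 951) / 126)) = 3135007638000 / 49741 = 63026630.71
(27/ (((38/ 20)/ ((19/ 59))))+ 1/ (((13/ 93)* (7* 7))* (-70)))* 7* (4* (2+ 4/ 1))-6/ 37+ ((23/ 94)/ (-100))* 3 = 10042648756761/ 13071367400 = 768.29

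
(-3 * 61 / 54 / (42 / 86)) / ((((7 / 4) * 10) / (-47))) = 123281 / 6615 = 18.64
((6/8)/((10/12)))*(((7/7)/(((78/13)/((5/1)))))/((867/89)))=89/1156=0.08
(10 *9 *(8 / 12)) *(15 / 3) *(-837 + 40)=-239100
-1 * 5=-5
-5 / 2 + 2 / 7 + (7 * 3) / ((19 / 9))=2057 / 266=7.73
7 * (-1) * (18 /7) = -18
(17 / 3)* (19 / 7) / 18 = 323 / 378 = 0.85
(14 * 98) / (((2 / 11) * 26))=3773 / 13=290.23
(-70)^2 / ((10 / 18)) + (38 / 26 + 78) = 115693 / 13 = 8899.46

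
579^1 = 579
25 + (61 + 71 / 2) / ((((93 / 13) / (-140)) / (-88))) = 15457765 / 93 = 166212.53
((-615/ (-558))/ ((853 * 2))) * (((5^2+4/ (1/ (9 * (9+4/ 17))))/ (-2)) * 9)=-3737355/ 3596248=-1.04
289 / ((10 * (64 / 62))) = 8959 / 320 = 28.00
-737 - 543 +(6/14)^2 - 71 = -1350.82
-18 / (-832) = 0.02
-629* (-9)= 5661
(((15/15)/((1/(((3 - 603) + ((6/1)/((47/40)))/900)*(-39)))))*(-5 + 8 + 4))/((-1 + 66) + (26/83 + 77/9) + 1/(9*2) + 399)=57507998184/166039015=346.35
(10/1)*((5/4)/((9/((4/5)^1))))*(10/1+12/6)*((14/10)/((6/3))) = 28/3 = 9.33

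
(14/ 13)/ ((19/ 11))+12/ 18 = 956/ 741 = 1.29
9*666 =5994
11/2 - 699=-1387/2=-693.50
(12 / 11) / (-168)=-1 / 154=-0.01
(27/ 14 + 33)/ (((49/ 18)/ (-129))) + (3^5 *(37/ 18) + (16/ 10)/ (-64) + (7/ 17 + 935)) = -51382731/ 233240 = -220.30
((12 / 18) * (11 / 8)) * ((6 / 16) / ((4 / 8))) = 11 / 16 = 0.69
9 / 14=0.64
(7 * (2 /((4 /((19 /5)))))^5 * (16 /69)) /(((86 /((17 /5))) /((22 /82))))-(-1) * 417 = 3173666151091 /7602937500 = 417.43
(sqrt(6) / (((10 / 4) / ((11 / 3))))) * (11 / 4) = 121 * sqrt(6) / 30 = 9.88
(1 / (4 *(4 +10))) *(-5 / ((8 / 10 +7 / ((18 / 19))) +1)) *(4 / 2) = -225 / 11578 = -0.02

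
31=31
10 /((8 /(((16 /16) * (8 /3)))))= 10 /3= 3.33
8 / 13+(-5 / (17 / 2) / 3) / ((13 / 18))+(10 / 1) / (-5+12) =2742 / 1547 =1.77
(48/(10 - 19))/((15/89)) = -1424/45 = -31.64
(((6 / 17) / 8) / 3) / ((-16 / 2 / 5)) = -5 / 544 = -0.01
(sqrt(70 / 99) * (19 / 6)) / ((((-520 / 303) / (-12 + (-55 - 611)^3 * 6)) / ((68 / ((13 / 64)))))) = 308387356980928 * sqrt(770) / 9295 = 920645709103.20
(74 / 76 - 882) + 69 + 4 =-30705 / 38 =-808.03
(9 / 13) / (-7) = -9 / 91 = -0.10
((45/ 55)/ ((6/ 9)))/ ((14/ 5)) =135/ 308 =0.44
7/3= 2.33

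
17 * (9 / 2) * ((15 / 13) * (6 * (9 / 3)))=20655 / 13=1588.85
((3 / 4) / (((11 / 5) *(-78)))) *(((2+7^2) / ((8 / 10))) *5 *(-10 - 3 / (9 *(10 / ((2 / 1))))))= 64175 / 4576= 14.02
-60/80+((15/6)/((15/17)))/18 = -16/27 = -0.59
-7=-7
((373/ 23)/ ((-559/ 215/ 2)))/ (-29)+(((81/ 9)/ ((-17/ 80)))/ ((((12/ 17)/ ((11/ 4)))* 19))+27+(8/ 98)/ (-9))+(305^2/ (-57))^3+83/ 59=-4346848129.57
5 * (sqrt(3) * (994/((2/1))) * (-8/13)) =-19880 * sqrt(3)/13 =-2648.71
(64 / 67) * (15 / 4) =240 / 67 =3.58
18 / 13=1.38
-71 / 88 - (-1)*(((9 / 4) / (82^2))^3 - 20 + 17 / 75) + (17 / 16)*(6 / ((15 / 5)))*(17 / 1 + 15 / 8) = 313474351192759057 / 16051552251187200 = 19.53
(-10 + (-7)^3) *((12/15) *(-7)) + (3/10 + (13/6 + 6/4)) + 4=59543/30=1984.77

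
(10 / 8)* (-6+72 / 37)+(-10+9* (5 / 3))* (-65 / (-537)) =-4.46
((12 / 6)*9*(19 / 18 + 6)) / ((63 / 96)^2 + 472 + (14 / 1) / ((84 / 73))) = 390144 / 1488683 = 0.26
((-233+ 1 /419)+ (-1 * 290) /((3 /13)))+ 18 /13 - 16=-24581434 /16341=-1504.28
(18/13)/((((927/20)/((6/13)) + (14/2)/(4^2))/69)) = 99360/104897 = 0.95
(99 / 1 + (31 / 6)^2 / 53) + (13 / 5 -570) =-4463731 / 9540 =-467.90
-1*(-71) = 71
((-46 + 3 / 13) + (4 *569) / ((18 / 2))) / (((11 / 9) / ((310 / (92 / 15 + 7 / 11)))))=112683450 / 14521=7760.03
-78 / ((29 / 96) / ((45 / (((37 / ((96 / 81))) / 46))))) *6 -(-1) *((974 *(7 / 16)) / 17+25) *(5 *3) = -14880786105 / 145928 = -101973.48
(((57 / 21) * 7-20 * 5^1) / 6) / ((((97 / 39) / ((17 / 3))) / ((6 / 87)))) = -5967 / 2813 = -2.12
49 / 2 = 24.50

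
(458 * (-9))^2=16990884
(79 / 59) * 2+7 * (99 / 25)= 44837 / 1475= 30.40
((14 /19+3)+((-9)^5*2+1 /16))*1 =-35900637 /304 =-118094.20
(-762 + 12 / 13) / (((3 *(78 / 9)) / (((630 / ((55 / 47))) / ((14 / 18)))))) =-37666458 / 1859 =-20261.68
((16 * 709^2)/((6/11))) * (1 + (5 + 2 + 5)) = 191689021.33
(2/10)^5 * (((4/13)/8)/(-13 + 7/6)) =-3/2884375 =-0.00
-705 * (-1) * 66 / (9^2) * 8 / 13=41360 / 117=353.50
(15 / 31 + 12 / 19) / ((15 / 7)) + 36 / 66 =1.07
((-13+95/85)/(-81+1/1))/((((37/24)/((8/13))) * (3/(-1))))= -808/40885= -0.02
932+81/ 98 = 91417/ 98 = 932.83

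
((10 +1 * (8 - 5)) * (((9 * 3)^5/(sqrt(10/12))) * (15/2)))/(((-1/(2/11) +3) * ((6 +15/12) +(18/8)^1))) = -1119214746 * sqrt(30)/95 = -64528332.96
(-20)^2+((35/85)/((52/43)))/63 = 3182443/7956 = 400.01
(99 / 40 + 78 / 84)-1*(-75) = 21953 / 280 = 78.40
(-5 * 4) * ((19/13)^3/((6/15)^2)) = -857375/2197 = -390.25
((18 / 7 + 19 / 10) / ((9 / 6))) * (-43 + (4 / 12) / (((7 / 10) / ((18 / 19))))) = -1771267 / 13965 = -126.84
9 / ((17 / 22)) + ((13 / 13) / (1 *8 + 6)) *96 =2202 / 119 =18.50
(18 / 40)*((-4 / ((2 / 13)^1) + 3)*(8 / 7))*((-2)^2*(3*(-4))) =19872 / 35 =567.77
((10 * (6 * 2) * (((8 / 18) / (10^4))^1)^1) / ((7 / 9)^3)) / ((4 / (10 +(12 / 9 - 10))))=162 / 42875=0.00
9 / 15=3 / 5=0.60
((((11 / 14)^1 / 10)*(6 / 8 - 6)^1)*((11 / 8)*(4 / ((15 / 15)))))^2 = 131769 / 25600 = 5.15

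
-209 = -209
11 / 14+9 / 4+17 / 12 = 187 / 42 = 4.45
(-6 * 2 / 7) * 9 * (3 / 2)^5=-6561 / 56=-117.16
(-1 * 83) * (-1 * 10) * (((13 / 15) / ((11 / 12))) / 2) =4316 / 11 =392.36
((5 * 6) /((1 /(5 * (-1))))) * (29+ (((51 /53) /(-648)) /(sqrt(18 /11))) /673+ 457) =-72900+ 425 * sqrt(22) /7704504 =-72900.00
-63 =-63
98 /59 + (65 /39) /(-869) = 255191 /153813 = 1.66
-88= -88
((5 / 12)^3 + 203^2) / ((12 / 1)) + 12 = 71458109 / 20736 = 3446.09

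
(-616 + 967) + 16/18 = 3167/9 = 351.89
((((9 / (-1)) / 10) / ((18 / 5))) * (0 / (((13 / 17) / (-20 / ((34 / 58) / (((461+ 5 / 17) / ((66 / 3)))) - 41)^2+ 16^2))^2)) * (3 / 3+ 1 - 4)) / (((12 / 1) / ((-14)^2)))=0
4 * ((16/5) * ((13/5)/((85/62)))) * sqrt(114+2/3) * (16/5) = 1650688 * sqrt(258)/31875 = 831.81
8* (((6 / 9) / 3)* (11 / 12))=44 / 27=1.63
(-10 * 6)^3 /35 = -6171.43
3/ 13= 0.23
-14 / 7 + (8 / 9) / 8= -17 / 9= -1.89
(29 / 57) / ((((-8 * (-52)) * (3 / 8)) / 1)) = 29 / 8892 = 0.00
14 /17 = 0.82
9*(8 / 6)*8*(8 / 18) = 128 / 3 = 42.67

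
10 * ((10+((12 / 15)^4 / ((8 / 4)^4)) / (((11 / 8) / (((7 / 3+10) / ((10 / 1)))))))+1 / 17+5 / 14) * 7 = 256210459 / 350625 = 730.73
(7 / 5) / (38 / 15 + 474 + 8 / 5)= 0.00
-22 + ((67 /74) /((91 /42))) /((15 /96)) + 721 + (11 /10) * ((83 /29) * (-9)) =93924189 /139490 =673.34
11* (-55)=-605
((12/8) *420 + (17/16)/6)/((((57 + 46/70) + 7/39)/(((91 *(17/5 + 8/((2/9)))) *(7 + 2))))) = 888229839861/2526304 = 351592.62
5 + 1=6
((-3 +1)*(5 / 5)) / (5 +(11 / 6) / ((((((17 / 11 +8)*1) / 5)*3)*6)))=-4536 / 11461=-0.40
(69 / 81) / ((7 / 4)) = 92 / 189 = 0.49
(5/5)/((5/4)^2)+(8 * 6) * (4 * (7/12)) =2816/25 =112.64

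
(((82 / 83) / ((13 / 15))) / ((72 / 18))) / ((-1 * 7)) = -615 / 15106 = -0.04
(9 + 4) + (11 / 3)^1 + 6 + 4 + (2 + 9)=113 / 3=37.67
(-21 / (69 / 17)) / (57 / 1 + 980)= -7 / 1403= -0.00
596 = 596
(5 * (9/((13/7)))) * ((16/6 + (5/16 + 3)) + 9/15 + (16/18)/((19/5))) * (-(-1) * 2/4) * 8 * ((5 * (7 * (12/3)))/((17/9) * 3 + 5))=68504205/7904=8667.03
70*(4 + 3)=490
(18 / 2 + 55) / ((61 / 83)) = 5312 / 61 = 87.08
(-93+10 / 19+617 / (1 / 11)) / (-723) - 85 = -1294841 / 13737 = -94.26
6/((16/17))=51/8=6.38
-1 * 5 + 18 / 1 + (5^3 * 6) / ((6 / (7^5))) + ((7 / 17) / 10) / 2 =714301927 / 340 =2100888.02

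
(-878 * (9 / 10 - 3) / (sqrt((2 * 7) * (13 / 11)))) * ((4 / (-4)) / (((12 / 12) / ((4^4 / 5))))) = -168576 * sqrt(2002) / 325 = -23208.36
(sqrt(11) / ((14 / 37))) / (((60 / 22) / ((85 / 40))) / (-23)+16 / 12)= 477411 * sqrt(11) / 230776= 6.86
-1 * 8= -8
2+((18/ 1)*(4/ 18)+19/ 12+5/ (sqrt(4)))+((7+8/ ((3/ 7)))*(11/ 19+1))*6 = 57739/ 228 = 253.24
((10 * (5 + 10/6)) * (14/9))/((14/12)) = 800/9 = 88.89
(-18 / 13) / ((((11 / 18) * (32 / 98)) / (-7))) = 27783 / 572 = 48.57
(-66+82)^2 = 256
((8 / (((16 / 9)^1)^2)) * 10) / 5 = 81 / 16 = 5.06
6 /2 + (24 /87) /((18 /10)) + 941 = 246424 /261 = 944.15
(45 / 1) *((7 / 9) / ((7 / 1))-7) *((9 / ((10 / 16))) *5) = -22320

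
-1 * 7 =-7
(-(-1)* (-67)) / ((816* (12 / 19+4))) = -1273 / 71808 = -0.02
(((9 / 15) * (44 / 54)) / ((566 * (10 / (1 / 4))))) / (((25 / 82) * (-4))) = -451 / 25470000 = -0.00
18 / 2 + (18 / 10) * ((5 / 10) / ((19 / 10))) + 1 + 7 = 332 / 19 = 17.47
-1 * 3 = -3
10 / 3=3.33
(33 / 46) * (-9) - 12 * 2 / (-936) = -11537 / 1794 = -6.43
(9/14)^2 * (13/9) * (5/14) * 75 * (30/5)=131625/1372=95.94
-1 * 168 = -168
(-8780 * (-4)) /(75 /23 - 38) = -807760 /799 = -1010.96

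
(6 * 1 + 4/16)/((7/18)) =225/14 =16.07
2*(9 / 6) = 3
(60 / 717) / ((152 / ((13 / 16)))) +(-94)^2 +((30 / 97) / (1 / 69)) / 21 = 871920578343 / 98666848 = 8837.02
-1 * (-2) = 2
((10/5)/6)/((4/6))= 1/2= 0.50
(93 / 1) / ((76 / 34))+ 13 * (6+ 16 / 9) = 142.72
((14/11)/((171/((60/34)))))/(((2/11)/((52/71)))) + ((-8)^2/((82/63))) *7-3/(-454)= 440860952789/1280624586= 344.25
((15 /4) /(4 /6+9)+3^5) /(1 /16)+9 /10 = 1129581 /290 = 3895.11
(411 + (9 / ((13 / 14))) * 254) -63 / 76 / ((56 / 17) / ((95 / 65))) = 1194951 / 416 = 2872.48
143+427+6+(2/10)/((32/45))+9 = 18729/32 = 585.28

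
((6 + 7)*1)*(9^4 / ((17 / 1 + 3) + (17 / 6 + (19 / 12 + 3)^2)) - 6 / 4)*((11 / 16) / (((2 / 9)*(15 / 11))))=8827498251 / 2020160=4369.70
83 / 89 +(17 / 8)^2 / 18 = 121337 / 102528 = 1.18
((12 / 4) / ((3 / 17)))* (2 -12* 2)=-374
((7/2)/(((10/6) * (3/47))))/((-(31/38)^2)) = -237538/4805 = -49.44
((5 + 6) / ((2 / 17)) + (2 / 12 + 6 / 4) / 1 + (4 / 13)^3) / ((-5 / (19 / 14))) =-23842549 / 922740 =-25.84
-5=-5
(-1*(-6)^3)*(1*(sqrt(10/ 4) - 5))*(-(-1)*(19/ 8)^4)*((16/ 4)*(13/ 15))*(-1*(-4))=-15247557/ 32 + 15247557*sqrt(10)/ 320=-325808.00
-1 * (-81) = 81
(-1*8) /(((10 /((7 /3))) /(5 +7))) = -112 /5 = -22.40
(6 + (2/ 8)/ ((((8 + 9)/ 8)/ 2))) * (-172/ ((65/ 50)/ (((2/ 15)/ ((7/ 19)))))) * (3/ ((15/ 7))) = -1385632/ 3315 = -417.99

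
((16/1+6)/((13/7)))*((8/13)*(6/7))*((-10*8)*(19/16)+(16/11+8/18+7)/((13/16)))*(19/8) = -8220844/6591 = -1247.28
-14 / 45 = -0.31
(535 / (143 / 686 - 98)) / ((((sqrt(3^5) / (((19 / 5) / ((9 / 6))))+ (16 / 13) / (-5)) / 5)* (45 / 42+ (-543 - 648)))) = 7716253126400 / 51549482574908433+ 4124641885000* sqrt(3) / 1909240095366979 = 0.00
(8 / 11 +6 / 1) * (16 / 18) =592 / 99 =5.98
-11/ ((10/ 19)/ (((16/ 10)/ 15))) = -836/ 375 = -2.23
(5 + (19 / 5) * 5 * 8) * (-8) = -1256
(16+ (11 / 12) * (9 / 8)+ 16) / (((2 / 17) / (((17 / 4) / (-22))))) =-305473 / 5632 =-54.24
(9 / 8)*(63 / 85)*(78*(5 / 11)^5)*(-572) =-721.86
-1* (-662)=662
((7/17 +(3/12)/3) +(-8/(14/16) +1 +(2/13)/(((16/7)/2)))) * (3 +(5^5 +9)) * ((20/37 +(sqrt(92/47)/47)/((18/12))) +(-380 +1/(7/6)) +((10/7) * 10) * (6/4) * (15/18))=20439867348577/2404038-437529938 * sqrt(1081)/30755907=8501838.54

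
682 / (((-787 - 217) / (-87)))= 29667 / 502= 59.10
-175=-175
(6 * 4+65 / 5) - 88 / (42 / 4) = 601 / 21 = 28.62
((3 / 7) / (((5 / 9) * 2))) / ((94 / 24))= 162 / 1645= 0.10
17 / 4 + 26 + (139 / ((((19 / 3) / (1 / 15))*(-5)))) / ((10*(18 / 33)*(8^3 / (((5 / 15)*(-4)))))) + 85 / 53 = 18476289037 / 580032000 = 31.85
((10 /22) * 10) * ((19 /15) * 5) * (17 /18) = 8075 /297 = 27.19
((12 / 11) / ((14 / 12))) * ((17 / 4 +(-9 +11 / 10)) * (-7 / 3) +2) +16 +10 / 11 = 936 / 35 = 26.74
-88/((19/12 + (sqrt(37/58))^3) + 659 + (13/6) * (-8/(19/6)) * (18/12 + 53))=-40418089986912/166387877527907 + 1227134304 * sqrt(2146)/166387877527907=-0.24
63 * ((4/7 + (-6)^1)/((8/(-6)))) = 513/2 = 256.50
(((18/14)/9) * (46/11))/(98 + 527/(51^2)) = 7038/1156925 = 0.01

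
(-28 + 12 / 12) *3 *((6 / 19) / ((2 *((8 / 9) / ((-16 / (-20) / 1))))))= -2187 / 190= -11.51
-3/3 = -1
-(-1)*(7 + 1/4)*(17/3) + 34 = 901/12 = 75.08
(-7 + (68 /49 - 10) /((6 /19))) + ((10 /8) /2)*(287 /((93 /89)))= 1669537 /12152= 137.39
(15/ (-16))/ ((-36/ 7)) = 35/ 192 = 0.18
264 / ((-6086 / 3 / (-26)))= 10296 / 3043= 3.38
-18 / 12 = -3 / 2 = -1.50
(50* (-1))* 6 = -300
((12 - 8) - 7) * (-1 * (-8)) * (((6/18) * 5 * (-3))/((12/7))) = 70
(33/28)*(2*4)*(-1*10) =-94.29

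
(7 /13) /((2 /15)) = 105 /26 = 4.04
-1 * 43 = -43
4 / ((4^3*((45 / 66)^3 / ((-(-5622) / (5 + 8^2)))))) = 1247147 / 77625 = 16.07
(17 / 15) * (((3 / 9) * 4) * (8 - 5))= 68 / 15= 4.53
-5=-5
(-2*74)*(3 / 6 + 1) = -222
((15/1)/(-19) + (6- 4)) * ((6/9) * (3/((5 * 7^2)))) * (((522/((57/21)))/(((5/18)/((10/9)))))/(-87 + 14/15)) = -288144/3262357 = -0.09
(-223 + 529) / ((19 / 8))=2448 / 19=128.84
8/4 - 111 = -109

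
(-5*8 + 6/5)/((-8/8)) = 194/5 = 38.80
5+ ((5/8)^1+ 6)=93/8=11.62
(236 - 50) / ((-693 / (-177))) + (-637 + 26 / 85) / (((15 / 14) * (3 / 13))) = -744431816 / 294525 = -2527.57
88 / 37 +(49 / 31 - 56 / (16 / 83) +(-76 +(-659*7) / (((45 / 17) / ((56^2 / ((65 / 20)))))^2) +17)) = -481223742628670863 / 785064150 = -612973783.90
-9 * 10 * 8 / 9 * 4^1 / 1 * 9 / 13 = -2880 / 13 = -221.54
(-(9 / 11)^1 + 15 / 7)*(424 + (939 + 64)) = 145554 / 77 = 1890.31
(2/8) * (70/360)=7/144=0.05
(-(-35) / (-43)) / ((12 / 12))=-35 / 43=-0.81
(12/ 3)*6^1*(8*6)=1152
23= 23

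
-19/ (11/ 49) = -931/ 11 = -84.64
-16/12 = -4/3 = -1.33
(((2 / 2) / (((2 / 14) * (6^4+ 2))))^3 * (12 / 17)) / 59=1029 / 548359054694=0.00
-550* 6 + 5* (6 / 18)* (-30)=-3350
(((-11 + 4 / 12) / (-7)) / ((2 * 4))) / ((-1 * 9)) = -4 / 189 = -0.02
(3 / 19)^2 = 9 / 361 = 0.02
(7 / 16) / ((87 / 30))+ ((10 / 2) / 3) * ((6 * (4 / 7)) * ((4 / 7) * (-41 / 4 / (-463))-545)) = -16390507075 / 5263384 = -3114.06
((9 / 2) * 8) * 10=360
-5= -5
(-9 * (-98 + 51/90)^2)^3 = -623695904326842.55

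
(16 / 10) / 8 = 0.20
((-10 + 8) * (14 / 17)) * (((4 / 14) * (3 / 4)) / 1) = -6 / 17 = -0.35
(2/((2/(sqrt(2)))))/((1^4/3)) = 3 * sqrt(2) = 4.24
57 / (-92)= -57 / 92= -0.62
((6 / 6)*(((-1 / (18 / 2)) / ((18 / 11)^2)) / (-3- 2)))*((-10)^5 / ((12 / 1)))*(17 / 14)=-1285625 / 15309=-83.98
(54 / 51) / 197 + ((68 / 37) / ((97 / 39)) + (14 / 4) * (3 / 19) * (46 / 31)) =11074730313 / 7079521429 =1.56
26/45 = 0.58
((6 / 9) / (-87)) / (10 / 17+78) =-17 / 174348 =-0.00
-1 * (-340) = 340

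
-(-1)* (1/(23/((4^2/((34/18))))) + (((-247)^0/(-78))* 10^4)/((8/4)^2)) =-483134/15249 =-31.68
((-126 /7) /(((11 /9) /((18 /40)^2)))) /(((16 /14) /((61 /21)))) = -133407 /17600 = -7.58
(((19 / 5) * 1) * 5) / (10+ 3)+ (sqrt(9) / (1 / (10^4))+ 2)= 390045 / 13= 30003.46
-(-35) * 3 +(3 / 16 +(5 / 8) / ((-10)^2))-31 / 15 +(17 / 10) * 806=707197 / 480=1473.33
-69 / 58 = -1.19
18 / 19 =0.95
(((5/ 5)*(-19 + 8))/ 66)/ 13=-0.01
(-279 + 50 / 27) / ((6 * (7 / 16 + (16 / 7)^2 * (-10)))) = 2933336 / 3289977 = 0.89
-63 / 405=-7 / 45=-0.16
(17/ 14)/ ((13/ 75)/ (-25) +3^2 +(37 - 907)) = -0.00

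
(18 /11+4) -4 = 18 /11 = 1.64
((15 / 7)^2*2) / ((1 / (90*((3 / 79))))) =121500 / 3871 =31.39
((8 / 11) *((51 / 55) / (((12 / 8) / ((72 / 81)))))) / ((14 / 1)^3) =272 / 1867635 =0.00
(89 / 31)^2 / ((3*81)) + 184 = 42976153 / 233523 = 184.03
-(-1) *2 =2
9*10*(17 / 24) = 255 / 4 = 63.75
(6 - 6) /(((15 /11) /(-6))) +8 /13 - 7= -6.38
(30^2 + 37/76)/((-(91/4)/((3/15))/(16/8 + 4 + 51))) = -205311/455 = -451.23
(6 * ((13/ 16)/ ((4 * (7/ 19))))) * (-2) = -741/ 112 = -6.62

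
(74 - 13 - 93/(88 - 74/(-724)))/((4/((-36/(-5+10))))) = -5735421/53155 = -107.90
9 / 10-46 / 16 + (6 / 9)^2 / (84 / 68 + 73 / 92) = -2005763 / 1142280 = -1.76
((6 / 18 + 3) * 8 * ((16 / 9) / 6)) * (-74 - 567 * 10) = -3676160 / 81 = -45384.69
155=155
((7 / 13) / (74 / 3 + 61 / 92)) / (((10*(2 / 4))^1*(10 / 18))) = 17388 / 2272075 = 0.01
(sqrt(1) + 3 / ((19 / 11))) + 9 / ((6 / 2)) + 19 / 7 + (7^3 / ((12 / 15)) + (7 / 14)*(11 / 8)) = 931827 / 2128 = 437.89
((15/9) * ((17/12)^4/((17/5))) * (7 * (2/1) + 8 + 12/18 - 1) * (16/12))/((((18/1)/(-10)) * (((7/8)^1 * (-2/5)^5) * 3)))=124744140625/105815808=1178.88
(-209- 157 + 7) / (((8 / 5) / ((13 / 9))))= -23335 / 72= -324.10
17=17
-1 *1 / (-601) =0.00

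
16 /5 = 3.20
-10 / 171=-0.06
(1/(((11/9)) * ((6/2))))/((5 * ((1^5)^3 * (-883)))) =-3/48565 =-0.00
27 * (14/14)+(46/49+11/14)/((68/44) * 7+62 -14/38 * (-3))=40916021/1514100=27.02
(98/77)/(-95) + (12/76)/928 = -12827/969760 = -0.01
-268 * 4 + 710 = -362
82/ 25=3.28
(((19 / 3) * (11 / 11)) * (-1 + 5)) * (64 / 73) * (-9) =-14592 / 73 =-199.89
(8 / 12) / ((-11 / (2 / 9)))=-4 / 297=-0.01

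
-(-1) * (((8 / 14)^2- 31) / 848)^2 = 2259009 / 1726568704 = 0.00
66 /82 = 33 /41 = 0.80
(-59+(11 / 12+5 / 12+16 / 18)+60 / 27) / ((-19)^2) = -0.15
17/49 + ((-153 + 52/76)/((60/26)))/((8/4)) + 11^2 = 2467481/27930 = 88.35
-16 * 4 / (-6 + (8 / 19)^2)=11552 / 1051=10.99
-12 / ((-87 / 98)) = 392 / 29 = 13.52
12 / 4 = 3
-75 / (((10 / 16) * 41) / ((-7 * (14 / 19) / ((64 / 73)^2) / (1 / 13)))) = 50918595 / 199424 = 255.33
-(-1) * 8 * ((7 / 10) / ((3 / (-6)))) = -56 / 5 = -11.20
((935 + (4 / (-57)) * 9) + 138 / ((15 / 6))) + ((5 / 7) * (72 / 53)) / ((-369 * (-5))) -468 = 753690599 / 1445045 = 521.57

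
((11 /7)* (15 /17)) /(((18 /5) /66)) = 3025 /119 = 25.42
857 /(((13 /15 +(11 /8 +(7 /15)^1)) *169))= 20568 /10985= 1.87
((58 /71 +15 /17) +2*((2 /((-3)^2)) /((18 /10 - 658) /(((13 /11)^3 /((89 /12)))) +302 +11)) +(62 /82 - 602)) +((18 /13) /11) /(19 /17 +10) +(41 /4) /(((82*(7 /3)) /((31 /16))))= -3961228538748190987799 /6608328780244743552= -599.43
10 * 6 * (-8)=-480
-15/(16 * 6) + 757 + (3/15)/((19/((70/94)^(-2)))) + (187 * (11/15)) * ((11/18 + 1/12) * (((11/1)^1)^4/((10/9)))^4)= 21383225150915901716011867/7448000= 2871002302754551787.86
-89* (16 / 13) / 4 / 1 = -356 / 13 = -27.38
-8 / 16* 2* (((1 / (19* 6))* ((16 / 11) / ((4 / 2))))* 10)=-40 / 627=-0.06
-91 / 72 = -1.26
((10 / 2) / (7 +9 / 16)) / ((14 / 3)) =120 / 847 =0.14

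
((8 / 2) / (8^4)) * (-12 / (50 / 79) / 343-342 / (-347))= 0.00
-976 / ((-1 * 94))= 488 / 47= 10.38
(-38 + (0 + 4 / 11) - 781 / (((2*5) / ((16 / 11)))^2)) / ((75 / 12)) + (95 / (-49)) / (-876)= -232417009 / 26827500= -8.66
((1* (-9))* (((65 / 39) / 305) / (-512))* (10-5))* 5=75 / 31232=0.00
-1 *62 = -62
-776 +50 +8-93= -811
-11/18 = -0.61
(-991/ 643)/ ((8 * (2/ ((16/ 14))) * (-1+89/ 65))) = -64415/ 216048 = -0.30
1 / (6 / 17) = 17 / 6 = 2.83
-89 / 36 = -2.47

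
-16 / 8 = -2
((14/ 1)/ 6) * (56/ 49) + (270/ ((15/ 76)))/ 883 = 11168/ 2649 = 4.22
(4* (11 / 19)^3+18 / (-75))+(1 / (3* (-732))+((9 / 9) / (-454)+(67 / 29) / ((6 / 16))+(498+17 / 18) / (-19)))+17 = -6360247849997 / 2478888555300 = -2.57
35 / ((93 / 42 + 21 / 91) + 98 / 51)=324870 / 40531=8.02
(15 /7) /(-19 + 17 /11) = -55 /448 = -0.12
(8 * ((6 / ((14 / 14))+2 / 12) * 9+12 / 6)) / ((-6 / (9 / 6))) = -115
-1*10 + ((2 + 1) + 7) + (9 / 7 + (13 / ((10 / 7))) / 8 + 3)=5.42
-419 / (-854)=0.49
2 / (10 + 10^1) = 1 / 10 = 0.10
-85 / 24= -3.54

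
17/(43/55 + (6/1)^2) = 55/119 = 0.46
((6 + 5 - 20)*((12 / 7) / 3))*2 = -72 / 7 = -10.29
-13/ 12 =-1.08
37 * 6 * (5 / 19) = 1110 / 19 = 58.42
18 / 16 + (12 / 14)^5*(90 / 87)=1.60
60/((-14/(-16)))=480/7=68.57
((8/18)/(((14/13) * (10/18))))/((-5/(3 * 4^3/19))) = -4992/3325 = -1.50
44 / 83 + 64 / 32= 210 / 83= 2.53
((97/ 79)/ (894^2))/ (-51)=-97/ 3220121844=-0.00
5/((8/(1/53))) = 0.01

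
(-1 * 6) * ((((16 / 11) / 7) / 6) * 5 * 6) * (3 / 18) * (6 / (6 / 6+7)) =-60 / 77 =-0.78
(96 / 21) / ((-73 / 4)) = -128 / 511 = -0.25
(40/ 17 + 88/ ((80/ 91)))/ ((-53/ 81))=-1410777/ 9010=-156.58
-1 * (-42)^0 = -1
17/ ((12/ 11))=187/ 12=15.58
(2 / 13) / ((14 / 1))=1 / 91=0.01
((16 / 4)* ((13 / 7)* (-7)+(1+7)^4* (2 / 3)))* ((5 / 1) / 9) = 163060 / 27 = 6039.26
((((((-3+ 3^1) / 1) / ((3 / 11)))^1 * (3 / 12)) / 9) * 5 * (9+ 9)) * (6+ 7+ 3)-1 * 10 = -10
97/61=1.59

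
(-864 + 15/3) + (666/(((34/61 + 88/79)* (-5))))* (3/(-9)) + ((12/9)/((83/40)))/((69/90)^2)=-734961205792/884067445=-831.34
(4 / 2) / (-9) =-2 / 9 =-0.22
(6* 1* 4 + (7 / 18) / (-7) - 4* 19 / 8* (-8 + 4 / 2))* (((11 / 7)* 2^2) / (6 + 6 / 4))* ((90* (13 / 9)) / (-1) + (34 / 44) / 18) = -74981591 / 8505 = -8816.18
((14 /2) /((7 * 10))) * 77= 77 /10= 7.70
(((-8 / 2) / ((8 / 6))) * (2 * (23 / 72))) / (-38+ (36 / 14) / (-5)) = 805 / 16176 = 0.05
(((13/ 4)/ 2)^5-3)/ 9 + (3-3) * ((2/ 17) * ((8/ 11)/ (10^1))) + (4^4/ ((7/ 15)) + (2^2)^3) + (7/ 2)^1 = 1273718923/ 2064384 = 617.00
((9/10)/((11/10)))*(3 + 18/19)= 675/209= 3.23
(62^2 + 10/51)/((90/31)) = 3038837/2295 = 1324.11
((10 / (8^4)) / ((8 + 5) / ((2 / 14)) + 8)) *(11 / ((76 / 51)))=85 / 466944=0.00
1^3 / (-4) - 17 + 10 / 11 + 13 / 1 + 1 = -103 / 44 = -2.34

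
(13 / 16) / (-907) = -13 / 14512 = -0.00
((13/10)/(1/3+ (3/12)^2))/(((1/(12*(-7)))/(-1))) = 26208/95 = 275.87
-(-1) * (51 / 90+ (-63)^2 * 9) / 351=1071647 / 10530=101.77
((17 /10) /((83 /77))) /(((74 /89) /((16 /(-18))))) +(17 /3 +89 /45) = 274474 /46065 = 5.96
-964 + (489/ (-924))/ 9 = -2672371/ 2772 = -964.06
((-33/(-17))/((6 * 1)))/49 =11/1666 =0.01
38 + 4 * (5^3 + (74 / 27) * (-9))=1318 / 3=439.33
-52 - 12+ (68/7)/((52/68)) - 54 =-9582/91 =-105.30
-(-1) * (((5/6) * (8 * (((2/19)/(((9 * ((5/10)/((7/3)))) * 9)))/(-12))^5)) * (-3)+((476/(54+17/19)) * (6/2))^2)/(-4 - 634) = -3829509819348871360517027758/3610512610786977502852597869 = -1.06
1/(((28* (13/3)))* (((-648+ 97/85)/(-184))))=11730/5003453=0.00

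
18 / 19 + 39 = 759 / 19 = 39.95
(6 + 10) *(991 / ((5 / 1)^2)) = 15856 / 25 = 634.24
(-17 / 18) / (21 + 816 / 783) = -493 / 11506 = -0.04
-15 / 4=-3.75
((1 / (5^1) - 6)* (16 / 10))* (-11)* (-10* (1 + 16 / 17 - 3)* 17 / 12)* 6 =9187.20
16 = 16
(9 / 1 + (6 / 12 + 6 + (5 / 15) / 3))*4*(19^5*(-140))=-194819469320 / 9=-21646607702.22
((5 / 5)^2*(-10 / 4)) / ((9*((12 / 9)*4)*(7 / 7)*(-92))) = 5 / 8832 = 0.00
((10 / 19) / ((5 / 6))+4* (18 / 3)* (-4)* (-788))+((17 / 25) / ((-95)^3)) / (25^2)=1013425710937483 / 13396484375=75648.63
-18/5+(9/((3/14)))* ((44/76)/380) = -2553/722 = -3.54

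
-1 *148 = -148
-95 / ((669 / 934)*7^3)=-88730 / 229467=-0.39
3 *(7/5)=21/5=4.20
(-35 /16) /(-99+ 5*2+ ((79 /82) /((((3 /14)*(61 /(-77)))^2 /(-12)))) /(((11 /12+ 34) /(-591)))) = -2237307065 /6853810668112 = -0.00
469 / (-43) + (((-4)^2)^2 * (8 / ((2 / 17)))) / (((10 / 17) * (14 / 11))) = 34978017 / 1505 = 23241.21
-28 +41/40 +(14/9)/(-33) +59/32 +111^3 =64988628643/47520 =1367605.82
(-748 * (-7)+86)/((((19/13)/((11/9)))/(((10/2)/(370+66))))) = 634205/12426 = 51.04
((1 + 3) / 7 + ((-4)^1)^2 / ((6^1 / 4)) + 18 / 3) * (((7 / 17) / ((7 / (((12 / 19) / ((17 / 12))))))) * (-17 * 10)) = -173760 / 2261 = -76.85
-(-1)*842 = 842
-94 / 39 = -2.41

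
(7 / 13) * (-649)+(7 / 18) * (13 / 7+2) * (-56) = -5635 / 13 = -433.46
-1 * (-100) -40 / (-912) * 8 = 5720 / 57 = 100.35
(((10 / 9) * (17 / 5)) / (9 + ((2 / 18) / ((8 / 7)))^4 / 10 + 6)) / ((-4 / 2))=-507617280 / 4031080801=-0.13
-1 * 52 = -52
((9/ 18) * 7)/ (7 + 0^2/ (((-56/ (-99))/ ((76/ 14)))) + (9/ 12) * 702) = 0.01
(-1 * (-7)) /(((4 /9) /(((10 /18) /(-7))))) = -5 /4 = -1.25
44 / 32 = 11 / 8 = 1.38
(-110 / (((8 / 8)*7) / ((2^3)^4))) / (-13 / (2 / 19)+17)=901120 / 1491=604.37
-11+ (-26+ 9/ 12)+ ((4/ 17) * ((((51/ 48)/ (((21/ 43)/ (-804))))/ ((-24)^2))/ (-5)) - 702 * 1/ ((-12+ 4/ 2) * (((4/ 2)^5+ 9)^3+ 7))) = -26131555/ 723744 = -36.11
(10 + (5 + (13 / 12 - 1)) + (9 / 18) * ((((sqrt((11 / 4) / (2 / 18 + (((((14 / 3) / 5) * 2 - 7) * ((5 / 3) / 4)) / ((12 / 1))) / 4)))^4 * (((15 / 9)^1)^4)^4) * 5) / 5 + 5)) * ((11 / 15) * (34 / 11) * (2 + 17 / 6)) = 186416708119411061 / 5622645780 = 33154624.25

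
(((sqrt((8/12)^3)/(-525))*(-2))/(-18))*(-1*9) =0.00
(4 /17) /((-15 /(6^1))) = -0.09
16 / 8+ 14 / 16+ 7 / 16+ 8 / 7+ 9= 1507 / 112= 13.46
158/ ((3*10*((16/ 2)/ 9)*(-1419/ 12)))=-0.05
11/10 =1.10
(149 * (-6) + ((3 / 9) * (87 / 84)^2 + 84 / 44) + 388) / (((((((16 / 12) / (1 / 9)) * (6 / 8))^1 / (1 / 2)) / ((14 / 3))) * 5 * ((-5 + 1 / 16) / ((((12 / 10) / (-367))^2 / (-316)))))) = -13032589 / 72816459494625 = -0.00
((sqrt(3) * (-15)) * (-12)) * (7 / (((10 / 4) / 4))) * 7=14112 * sqrt(3)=24442.70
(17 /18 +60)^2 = 1203409 /324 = 3714.23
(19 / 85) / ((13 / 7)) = 133 / 1105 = 0.12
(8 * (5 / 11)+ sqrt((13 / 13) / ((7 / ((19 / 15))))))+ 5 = sqrt(1995) / 105+ 95 / 11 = 9.06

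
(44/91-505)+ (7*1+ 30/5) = -491.52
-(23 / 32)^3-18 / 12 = -61319 / 32768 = -1.87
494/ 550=0.90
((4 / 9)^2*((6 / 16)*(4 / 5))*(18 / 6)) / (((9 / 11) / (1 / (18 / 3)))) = 0.04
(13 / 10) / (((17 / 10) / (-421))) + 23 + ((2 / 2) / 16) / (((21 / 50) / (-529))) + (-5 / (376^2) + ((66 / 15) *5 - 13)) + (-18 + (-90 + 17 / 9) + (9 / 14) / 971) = -9971749415863 / 21003242688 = -474.77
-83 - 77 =-160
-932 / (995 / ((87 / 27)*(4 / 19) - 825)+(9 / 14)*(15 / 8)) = 2101980608 / 3825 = 549537.41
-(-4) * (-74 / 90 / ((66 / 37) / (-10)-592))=5476 / 985977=0.01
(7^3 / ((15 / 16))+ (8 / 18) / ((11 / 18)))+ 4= 61148 / 165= 370.59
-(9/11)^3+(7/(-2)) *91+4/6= -2542591/7986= -318.38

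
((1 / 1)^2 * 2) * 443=886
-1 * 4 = -4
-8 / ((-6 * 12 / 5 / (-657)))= -365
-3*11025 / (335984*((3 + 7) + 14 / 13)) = -47775 / 5375744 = -0.01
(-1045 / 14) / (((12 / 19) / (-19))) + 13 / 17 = 6415349 / 2856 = 2246.27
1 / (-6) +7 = 41 / 6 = 6.83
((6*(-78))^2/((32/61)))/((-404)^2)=835029/326432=2.56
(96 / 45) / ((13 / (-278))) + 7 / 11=-96491 / 2145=-44.98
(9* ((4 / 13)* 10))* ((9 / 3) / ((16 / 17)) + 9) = 675 / 2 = 337.50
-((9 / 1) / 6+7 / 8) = -19 / 8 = -2.38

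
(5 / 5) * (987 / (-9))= -329 / 3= -109.67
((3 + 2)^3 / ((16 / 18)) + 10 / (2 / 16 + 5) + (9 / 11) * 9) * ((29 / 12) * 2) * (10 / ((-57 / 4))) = -78442535 / 154242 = -508.57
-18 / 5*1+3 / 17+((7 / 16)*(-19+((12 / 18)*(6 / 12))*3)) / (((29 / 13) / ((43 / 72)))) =-5.53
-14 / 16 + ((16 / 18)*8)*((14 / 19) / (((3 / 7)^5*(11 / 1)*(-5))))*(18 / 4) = -62013833 / 2031480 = -30.53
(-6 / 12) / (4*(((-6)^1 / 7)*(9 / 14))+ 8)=-49 / 568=-0.09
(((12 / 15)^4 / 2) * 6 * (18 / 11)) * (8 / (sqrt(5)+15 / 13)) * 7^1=33.22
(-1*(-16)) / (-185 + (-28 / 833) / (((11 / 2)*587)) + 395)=6147064 / 80680211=0.08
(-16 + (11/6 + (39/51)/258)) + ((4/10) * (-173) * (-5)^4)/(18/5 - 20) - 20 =234046364/89913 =2603.03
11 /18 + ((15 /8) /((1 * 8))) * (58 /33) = 3241 /3168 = 1.02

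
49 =49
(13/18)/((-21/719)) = -9347/378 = -24.73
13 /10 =1.30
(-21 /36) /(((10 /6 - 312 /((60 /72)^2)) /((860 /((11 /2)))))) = 75250 /369281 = 0.20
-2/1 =-2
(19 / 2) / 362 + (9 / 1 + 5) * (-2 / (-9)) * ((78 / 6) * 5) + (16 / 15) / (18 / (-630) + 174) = 8024638003 / 39675924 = 202.25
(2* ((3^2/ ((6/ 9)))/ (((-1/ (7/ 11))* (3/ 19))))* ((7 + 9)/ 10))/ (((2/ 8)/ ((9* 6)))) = -2068416/ 55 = -37607.56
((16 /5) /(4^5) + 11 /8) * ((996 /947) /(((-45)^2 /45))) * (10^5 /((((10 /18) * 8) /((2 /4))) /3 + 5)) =16471350 /40721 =404.49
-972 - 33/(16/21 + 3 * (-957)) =-58586607/60275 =-971.99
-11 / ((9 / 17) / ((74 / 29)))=-53.02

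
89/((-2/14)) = -623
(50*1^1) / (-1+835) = 25 / 417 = 0.06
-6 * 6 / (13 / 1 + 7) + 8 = 6.20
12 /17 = 0.71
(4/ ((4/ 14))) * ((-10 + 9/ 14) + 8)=-19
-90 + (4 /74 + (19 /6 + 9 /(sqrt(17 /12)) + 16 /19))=-362483 /4218 + 18* sqrt(51) /17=-78.38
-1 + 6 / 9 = -1 / 3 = -0.33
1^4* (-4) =-4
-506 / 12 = -253 / 6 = -42.17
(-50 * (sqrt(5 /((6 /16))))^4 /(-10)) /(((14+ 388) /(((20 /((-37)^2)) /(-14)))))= -40000 /17335647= -0.00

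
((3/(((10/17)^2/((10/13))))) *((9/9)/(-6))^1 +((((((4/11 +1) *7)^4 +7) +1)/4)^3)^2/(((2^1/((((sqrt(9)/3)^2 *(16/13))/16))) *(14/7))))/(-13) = -16218957244337284543538058382867201047265045325941/136364427035564955648516188487680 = -118938330156348239.61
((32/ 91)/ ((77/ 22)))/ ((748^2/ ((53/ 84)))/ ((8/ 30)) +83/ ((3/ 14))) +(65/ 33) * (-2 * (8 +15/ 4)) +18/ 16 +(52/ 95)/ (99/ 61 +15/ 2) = -10097240421232700669/ 223871302400786040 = -45.10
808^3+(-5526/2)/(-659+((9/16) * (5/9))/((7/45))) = 38816071212752/73583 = 527514116.21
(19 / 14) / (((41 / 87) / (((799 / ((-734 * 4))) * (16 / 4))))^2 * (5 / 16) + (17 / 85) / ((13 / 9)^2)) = 155157355696590 / 17655246740467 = 8.79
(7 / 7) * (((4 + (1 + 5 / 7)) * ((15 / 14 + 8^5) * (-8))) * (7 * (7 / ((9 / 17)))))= -138649582.22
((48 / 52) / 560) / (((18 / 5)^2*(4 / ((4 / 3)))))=5 / 117936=0.00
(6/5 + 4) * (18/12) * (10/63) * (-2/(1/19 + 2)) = -76/63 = -1.21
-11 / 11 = -1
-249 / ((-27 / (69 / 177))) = 1909 / 531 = 3.60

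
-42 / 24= -7 / 4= -1.75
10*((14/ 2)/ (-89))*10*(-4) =2800/ 89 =31.46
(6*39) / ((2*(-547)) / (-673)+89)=2.58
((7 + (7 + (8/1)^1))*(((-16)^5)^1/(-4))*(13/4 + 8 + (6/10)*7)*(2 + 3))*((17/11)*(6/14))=2065563648/7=295080521.14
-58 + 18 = -40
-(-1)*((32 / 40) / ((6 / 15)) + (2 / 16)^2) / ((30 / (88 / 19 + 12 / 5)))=7181 / 15200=0.47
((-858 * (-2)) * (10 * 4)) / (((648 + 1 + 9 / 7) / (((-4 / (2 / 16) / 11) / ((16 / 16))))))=-174720 / 569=-307.07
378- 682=-304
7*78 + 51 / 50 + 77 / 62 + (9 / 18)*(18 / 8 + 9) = 3434099 / 6200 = 553.89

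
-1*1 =-1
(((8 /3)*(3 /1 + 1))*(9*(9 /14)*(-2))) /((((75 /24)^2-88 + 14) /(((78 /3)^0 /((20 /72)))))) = 995328 /143885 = 6.92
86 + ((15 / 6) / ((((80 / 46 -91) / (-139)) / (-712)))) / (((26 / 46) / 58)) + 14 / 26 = -7589030815 / 26689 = -284350.51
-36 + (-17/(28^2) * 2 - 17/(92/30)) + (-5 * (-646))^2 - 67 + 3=94062074429/9016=10432794.41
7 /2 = 3.50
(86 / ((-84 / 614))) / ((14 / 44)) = -290422 / 147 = -1975.66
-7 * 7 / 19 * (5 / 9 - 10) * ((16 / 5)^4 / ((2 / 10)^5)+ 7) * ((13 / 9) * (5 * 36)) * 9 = 18676434331.58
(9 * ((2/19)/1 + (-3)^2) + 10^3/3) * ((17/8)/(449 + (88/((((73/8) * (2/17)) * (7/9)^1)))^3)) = 53694305224217/71258005347733560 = 0.00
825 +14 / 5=4139 / 5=827.80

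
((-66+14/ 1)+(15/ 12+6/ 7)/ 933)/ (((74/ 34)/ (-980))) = 808241455/ 34521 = 23413.04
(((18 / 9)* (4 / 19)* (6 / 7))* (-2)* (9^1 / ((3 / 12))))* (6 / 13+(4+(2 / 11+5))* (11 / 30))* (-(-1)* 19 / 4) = -214992 / 455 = -472.51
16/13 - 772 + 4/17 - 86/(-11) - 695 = -3543707/2431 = -1457.72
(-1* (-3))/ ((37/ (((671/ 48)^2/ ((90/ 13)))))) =5853133/ 2557440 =2.29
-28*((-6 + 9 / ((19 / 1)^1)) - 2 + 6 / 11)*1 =195.46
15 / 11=1.36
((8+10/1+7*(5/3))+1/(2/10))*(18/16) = 39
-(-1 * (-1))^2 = -1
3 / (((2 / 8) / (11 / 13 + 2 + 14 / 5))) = 4404 / 65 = 67.75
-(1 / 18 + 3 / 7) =-61 / 126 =-0.48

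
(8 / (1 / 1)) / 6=4 / 3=1.33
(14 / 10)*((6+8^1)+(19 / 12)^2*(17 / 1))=57071 / 720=79.27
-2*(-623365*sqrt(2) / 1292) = 623365*sqrt(2) / 646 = 1364.66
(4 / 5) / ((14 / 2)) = 4 / 35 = 0.11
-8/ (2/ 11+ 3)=-88/ 35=-2.51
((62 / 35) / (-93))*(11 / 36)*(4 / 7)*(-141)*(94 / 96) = 24299 / 52920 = 0.46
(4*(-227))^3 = -748613312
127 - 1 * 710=-583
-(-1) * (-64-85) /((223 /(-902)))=134398 /223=602.68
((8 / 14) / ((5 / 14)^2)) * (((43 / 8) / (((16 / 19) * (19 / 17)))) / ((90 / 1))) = 5117 / 18000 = 0.28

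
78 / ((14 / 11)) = 429 / 7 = 61.29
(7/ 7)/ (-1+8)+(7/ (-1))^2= 344/ 7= 49.14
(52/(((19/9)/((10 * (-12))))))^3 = -177125584896000/6859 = -25823820512.61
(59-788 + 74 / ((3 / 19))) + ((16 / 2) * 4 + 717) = 1466 / 3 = 488.67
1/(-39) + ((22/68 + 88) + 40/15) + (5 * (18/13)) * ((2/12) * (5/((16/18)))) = 97.45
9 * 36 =324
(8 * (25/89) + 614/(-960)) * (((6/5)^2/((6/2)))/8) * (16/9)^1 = 68677/400500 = 0.17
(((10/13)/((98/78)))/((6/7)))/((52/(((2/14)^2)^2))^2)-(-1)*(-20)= -2182323066555/109116153328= -20.00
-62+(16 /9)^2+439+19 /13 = 401848 /1053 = 381.62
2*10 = 20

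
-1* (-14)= 14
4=4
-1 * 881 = -881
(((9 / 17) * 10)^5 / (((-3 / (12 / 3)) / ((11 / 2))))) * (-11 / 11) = 43302600000 / 1419857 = 30497.86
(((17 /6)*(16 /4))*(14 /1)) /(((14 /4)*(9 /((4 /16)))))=34 /27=1.26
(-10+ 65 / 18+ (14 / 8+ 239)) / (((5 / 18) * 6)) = 8437 / 60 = 140.62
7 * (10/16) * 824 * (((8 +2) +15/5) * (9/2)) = 421785/2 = 210892.50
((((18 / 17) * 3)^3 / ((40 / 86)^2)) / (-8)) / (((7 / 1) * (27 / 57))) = -76831497 / 13756400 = -5.59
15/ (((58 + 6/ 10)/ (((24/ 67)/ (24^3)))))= 25/ 3769152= 0.00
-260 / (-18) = 130 / 9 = 14.44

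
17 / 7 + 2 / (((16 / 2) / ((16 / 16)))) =75 / 28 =2.68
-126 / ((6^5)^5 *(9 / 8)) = -7 / 1776893001870606336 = -0.00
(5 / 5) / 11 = 1 / 11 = 0.09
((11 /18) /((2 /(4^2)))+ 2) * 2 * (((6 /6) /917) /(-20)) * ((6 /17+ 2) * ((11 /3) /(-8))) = 341 /420903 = 0.00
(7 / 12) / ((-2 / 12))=-7 / 2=-3.50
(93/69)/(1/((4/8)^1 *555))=374.02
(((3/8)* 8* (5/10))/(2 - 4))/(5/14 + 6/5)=-105/218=-0.48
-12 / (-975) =4 / 325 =0.01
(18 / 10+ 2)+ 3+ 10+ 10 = 134 / 5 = 26.80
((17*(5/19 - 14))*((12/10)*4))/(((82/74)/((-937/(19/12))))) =44301989664/74005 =598635.09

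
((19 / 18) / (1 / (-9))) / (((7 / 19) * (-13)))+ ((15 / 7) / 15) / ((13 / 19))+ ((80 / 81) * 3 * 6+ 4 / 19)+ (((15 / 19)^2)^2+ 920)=28682761187 / 30495114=940.57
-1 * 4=-4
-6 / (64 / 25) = -75 / 32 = -2.34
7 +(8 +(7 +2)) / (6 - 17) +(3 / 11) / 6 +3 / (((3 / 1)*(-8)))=43 / 8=5.38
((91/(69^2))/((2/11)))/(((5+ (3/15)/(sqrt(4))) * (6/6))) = 0.02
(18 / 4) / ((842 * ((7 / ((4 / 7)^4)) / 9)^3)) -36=-71954014725867564 / 1998723395686003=-36.00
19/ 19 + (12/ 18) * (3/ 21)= 23/ 21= 1.10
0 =0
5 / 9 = 0.56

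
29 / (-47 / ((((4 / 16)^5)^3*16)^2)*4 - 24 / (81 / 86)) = -783 / 22860271708532638384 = -0.00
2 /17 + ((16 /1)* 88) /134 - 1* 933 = -1050585 /1139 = -922.37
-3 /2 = -1.50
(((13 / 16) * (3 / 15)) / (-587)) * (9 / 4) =-117 / 187840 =-0.00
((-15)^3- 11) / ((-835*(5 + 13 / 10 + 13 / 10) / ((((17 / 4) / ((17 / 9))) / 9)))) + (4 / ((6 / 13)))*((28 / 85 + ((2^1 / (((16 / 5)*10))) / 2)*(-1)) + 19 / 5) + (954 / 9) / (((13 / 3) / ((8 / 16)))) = 47.88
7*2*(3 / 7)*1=6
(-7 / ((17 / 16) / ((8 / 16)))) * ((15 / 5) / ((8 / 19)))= -399 / 17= -23.47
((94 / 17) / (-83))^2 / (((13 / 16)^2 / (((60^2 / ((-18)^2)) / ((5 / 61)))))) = 2759659520 / 3028190841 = 0.91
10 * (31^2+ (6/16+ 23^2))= 59615/4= 14903.75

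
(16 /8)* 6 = 12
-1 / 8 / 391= -1 / 3128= -0.00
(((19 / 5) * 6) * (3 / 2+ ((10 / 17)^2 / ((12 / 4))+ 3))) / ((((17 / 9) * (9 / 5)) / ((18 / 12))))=456171 / 9826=46.42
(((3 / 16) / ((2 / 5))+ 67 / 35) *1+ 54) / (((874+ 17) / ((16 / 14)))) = 63149 / 873180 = 0.07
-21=-21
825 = 825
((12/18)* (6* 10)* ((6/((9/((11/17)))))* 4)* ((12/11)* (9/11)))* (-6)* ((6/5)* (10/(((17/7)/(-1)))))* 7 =40642560/3179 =12784.70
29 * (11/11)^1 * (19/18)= 551/18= 30.61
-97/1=-97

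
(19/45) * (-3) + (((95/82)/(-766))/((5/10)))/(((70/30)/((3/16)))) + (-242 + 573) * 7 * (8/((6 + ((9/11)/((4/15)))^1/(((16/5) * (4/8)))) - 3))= 38237728633453/10147906720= 3768.04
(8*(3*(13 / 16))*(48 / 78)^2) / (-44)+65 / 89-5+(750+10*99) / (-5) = -4485472 / 12727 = -352.44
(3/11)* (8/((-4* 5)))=-6/55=-0.11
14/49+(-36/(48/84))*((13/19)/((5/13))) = -74339/665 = -111.79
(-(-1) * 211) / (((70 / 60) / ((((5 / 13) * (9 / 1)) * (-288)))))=-16407360 / 91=-180300.66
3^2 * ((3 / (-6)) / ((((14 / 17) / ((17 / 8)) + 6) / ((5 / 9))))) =-1445 / 3692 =-0.39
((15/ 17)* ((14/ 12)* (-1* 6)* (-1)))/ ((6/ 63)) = 2205/ 34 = 64.85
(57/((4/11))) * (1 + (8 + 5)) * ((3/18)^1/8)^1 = 1463/32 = 45.72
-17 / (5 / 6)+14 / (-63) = -928 / 45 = -20.62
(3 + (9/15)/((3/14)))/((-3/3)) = -5.80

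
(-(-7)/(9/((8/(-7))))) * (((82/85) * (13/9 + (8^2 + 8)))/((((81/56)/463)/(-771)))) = 2889398481536/185895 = 15543174.81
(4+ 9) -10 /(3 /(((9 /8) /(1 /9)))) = -20.75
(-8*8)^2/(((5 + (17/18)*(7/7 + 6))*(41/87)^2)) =558047232/351329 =1588.39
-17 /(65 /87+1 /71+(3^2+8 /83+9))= -8715747 /9668120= -0.90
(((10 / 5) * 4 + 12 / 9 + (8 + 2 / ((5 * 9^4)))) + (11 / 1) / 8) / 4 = 4909831 / 1049760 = 4.68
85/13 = 6.54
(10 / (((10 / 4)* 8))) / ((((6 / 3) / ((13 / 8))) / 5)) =65 / 32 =2.03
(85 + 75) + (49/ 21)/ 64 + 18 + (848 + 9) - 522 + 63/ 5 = 504611/ 960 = 525.64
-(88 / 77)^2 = -64 / 49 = -1.31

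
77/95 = 0.81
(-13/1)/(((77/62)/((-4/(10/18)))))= 29016/385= 75.37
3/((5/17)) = 51/5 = 10.20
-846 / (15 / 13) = -3666 / 5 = -733.20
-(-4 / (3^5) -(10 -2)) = 1948 / 243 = 8.02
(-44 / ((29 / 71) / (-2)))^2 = 39037504 / 841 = 46417.96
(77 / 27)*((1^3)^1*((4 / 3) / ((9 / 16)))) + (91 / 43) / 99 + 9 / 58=138725623 / 19999386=6.94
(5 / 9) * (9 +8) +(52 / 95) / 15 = 40531 / 4275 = 9.48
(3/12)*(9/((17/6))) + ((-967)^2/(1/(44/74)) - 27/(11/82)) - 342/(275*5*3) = 961392115213/1729750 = 555798.30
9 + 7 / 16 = 9.44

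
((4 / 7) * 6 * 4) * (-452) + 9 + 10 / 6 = -129952 / 21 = -6188.19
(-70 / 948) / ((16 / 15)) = -175 / 2528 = -0.07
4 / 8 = 1 / 2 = 0.50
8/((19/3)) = 24/19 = 1.26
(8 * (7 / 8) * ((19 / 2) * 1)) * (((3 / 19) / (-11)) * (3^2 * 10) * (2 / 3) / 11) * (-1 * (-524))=-330120 / 121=-2728.26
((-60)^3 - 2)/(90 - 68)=-108001/11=-9818.27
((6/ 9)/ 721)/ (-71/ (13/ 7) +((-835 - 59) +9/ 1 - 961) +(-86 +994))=-26/ 27450633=-0.00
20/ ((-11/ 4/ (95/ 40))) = -190/ 11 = -17.27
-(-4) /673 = 4 /673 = 0.01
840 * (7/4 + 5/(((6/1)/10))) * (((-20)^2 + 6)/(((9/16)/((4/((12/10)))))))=550211200/27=20378192.59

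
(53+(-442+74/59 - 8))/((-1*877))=23349/51743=0.45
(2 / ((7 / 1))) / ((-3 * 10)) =-1 / 105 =-0.01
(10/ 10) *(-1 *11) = -11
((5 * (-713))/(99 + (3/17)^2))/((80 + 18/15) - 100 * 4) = 1030285/9124056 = 0.11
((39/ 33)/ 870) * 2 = 13/ 4785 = 0.00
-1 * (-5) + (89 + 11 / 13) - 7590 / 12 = -13979 / 26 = -537.65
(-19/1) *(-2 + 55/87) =2261/87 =25.99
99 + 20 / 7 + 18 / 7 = 731 / 7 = 104.43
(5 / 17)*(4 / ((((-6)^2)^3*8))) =5 / 1586304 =0.00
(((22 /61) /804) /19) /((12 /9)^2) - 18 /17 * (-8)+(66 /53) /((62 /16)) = 610211862651 /69405630176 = 8.79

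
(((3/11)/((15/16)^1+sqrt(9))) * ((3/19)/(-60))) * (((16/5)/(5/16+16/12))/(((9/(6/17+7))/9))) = -5120/1964809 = -0.00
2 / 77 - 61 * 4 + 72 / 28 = -18588 / 77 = -241.40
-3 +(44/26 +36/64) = -155/208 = -0.75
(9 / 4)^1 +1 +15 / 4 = 7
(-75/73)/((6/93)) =-2325/146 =-15.92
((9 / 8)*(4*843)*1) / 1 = 7587 / 2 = 3793.50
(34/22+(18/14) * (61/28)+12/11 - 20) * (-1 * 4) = 58.25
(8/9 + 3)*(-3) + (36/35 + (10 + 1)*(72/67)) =8321/7035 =1.18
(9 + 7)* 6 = 96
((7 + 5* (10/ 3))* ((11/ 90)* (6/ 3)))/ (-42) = -781/ 5670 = -0.14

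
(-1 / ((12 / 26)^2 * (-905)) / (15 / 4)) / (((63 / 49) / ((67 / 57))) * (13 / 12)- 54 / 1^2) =-317044 / 12105221175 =-0.00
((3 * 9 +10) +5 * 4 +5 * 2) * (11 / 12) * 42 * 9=46431 / 2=23215.50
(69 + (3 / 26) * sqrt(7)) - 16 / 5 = 3 * sqrt(7) / 26 + 329 / 5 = 66.11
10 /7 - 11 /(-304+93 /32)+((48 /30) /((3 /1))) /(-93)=27461194 /18817155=1.46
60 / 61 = 0.98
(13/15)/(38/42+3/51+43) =1547/78475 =0.02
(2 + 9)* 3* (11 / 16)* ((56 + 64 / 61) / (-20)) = -31581 / 488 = -64.72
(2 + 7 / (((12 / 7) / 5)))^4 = 5236114321 / 20736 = 252513.23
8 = 8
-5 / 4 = -1.25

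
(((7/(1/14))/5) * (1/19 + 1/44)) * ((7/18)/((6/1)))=2401/25080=0.10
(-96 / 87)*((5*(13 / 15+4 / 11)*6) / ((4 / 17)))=-1904 / 11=-173.09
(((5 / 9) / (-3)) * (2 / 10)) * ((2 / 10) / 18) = -1 / 2430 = -0.00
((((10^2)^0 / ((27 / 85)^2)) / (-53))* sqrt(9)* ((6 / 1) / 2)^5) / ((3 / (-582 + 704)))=-881450 / 159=-5543.71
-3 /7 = -0.43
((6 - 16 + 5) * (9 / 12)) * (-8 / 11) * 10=300 / 11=27.27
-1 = -1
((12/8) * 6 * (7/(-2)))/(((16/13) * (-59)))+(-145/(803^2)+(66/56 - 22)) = -173741187707/8521795744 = -20.39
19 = 19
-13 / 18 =-0.72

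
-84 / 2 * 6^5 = -326592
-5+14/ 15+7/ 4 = -2.32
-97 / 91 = -1.07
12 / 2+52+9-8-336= -277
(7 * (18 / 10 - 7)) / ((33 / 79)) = -14378 / 165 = -87.14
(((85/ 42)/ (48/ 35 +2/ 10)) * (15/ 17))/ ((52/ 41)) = 1025/ 1144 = 0.90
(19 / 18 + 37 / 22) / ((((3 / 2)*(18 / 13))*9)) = 3523 / 24057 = 0.15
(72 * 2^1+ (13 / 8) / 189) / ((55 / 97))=21120877 / 83160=253.98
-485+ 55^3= 165890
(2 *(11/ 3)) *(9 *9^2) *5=26730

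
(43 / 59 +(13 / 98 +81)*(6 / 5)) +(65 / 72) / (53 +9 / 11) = 60445285213 / 616129920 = 98.10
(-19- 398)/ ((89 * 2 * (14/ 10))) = -2085/ 1246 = -1.67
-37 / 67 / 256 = -37 / 17152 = -0.00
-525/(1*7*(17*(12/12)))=-75/17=-4.41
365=365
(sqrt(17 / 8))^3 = 17 * sqrt(34) / 32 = 3.10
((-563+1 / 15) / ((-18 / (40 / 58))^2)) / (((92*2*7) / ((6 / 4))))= -10555 / 10967481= -0.00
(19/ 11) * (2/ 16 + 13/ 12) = 551/ 264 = 2.09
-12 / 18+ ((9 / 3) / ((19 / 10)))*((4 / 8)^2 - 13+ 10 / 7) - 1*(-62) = 34679 / 798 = 43.46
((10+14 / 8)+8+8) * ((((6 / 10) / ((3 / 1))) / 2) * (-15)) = -333 / 8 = -41.62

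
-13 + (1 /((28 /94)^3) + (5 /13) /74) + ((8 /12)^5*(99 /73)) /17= 1099075053065 /44224683048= 24.85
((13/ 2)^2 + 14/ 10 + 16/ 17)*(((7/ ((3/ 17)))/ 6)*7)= 742889/ 360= 2063.58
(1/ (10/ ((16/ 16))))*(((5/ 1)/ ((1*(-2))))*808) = -202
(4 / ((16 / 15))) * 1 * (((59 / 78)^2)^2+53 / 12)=878002625 / 49353408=17.79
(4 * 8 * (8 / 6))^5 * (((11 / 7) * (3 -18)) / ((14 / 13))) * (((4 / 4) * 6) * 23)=-565045897461760 / 1323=-427094404733.00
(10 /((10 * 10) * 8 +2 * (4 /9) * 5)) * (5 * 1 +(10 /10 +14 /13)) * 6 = 1242 /2353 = 0.53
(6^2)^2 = 1296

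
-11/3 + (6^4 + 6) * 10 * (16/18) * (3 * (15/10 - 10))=-885371/3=-295123.67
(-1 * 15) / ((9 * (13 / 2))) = -10 / 39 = -0.26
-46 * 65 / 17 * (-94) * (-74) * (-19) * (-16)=-6322725760 / 17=-371925044.71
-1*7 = -7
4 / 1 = 4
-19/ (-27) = 19/ 27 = 0.70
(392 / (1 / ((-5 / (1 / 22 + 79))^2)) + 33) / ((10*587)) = 104539193 / 17751590270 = 0.01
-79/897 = -0.09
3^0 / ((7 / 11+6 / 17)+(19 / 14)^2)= 36652 / 103767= 0.35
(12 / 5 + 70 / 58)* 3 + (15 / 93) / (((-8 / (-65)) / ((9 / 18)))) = 825349 / 71920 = 11.48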